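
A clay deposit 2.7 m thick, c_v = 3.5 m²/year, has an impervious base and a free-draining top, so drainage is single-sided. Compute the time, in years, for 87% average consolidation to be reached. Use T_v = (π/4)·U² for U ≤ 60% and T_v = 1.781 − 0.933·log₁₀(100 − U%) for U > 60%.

t ≈ 1.54 years

Drainage path length: H_d = H = 2.7 m (single drainage).
U > 60%: T_v = 1.781 − 0.933·log₁₀(100 − 87) = 0.74169.
t = T_v·H_d²/c_v = 0.74169×2.7²/3.5 = 1.545 years.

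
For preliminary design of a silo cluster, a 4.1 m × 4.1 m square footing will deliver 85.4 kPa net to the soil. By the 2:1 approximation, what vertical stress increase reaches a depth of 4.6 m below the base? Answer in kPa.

Δσ_z ≈ 19 kPa

By the 2:1 method the load spreads at 1 horizontal : 2 vertical, so at depth z the loaded area has grown by z in each plan dimension:
Δσ = qBL/((B+z)(L+z)) = 85.4×4.1×4.1/((4.1+4.6)(4.1+4.6)) = 18.966 kPa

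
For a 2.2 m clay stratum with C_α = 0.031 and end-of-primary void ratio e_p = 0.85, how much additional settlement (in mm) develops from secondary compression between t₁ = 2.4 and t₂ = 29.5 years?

S_s ≈ 40.2 mm

Secondary compression: S_s = C_α·H/(1+e_p)·log₁₀(t₂/t₁)
S_s = 0.031×2.2/(1+0.85)×log₁₀(29.5/2.4)
    = 0.03686 × 1.09 = 0.04017 m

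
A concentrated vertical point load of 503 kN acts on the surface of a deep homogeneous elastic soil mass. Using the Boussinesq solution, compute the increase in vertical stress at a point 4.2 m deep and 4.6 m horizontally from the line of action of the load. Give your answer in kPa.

Δσ_z ≈ 1.9 kPa

Boussinesq vertical stress below a point load on an elastic half-space:
Δσ_z = 3P/(2πz²) · [1 + (r/z)²]^(−5/2)
r/z = 4.6/4.2 = 1.0952; [1+(r/z)²]^(−5/2) = 0.13937.
Δσ_z = 3×503/(2π×4.2²) × 0.13937 = 13.615 × 0.13937 = 1.898 kPa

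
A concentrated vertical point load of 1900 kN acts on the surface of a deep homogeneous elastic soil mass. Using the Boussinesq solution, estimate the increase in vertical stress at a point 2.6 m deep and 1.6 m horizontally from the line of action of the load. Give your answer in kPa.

Δσ_z ≈ 60.1 kPa

Boussinesq vertical stress below a point load on an elastic half-space:
Δσ_z = 3P/(2πz²) · [1 + (r/z)²]^(−5/2)
r/z = 1.6/2.6 = 0.61538; [1+(r/z)²]^(−5/2) = 0.44805.
Δσ_z = 3×1900/(2π×2.6²) × 0.44805 = 134.2 × 0.44805 = 60.13 kPa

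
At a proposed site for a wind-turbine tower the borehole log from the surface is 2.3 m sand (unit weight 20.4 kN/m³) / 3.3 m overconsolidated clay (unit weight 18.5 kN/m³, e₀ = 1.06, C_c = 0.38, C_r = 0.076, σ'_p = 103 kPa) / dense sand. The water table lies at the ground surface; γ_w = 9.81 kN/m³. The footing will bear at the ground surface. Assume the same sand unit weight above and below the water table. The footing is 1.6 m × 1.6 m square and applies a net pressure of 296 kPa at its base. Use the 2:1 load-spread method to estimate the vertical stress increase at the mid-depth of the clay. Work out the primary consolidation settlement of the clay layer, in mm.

Mid-depth of clay below the ground surface: z = 2.3 + 3.3/2 = 3.95 m.
Total vertical stress at mid-clay: σ_v = 20.4×2.3 + 18.5×1.65 = 77.445 kPa.
Pore pressure: u = 9.81×(3.95 − 0) = 38.75 kPa.
Initial effective stress: σ'_0 = σ_v − u = 77.445 − 38.75 = 38.695 kPa.
Stress increase at mid-clay by the 2:1 spreading method:
Δσ = qBL/((B+z)(L+z)) = 296×1.6×1.6/((1.6+3.95)(1.6+3.95)) = 24.601 kPa
Final effective stress: σ'_f = 38.695 + 24.601 = 63.296 kPa.
σ'_f = 63.296 ≤ σ'_p = 103 kPa, so the clay remains overconsolidated and only the recompression index applies:
S_c = C_r·H/(1+e₀)·log₁₀(σ'_f/σ'_0) = 0.076×3.3/2.06×log₁₀(63.296/38.695)
    = 0.12174 × 0.21372 = 0.02602 m

S_c ≈ 26 mm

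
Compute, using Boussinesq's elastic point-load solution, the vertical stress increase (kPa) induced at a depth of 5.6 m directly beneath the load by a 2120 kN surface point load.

Boussinesq vertical stress below a point load on an elastic half-space:
Δσ_z = 3P/(2πz²) · [1 + (r/z)²]^(−5/2)
r/z = 0/5.6 = 0; [1+(r/z)²]^(−5/2) = 1.
Δσ_z = 3×2120/(2π×5.6²) × 1 = 32.278 × 1 = 32.28 kPa

Δσ_z ≈ 32.3 kPa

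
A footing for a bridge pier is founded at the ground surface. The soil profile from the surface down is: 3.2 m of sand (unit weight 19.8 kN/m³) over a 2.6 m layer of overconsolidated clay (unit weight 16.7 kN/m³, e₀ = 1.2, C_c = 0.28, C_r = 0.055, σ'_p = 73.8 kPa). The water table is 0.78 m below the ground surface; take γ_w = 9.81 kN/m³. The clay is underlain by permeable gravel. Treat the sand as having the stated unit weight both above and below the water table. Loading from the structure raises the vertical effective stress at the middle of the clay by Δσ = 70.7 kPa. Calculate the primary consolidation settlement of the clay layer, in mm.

S_c ≈ 80.8 mm

Mid-depth of clay below the ground surface: z = 3.2 + 2.6/2 = 4.5 m.
Total vertical stress at mid-clay: σ_v = 19.8×3.2 + 16.7×1.3 = 85.07 kPa.
Pore pressure: u = 9.81×(4.5 − 0.78) = 36.493 kPa.
Initial effective stress: σ'_0 = σ_v − u = 85.07 − 36.493 = 48.577 kPa.
Final effective stress: σ'_f = 48.577 + 70.7 = 119.28 kPa.
σ'_f = 119.28 > σ'_p = 73.8 kPa, so the stress path crosses the preconsolidation pressure — recompression up to σ'_p, then virgin compression beyond:
S_c = H/(1+e₀)·[C_r·log₁₀(σ'_p/σ'_0) + C_c·log₁₀(σ'_f/σ'_p)]
    = 2.6/2.2 × [0.055×log₁₀(73.8/48.577) + 0.28×log₁₀(119.28/73.8)]
    = 1.1818 × [0.0099894 + 0.058383] = 0.0808 m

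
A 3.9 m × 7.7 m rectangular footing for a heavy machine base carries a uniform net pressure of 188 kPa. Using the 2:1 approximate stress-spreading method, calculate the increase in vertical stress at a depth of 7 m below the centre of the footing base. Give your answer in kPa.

By the 2:1 method the load spreads at 1 horizontal : 2 vertical, so at depth z the loaded area has grown by z in each plan dimension:
Δσ = qBL/((B+z)(L+z)) = 188×3.9×7.7/((3.9+7)(7.7+7)) = 35.235 kPa

Δσ_z ≈ 35.2 kPa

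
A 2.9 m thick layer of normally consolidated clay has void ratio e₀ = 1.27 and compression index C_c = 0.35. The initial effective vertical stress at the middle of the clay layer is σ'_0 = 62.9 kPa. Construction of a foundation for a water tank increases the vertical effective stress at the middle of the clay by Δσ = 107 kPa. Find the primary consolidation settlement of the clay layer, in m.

Final effective stress: σ'_f = σ'_0 + Δσ = 62.9 + 107 = 169.9 kPa.
Normally consolidated clay, so the full stress increment lies on the virgin compression line:
S_c = C_c·H/(1+e₀)·log₁₀(σ'_f/σ'_0) = 0.35×2.9/(1+1.27)×log₁₀(169.9/62.9)
    = 0.44714 × 0.43154 = 0.193 m

S_c ≈ 0.193 m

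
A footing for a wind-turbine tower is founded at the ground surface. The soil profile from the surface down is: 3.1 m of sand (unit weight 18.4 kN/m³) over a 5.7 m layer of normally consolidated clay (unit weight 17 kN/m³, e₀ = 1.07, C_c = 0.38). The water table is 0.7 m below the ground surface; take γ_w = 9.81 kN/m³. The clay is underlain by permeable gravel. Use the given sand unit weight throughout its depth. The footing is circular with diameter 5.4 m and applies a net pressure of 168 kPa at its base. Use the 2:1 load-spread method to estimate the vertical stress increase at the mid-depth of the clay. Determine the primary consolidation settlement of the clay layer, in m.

Mid-depth of clay below the ground surface: z = 3.1 + 5.7/2 = 5.95 m.
Total vertical stress at mid-clay: σ_v = 18.4×3.1 + 17×2.85 = 105.49 kPa.
Pore pressure: u = 9.81×(5.95 − 0.7) = 51.503 kPa.
Initial effective stress: σ'_0 = σ_v − u = 105.49 − 51.503 = 53.987 kPa.
Stress increase at mid-clay by the 2:1 spreading method:
Δσ ≈ qD²/(D+z)² = 168×5.4²/(5.4+5.95)² = 38.028 kPa
Final effective stress: σ'_f = σ'_0 + Δσ = 53.987 + 38.028 = 92.015 kPa.
Normally consolidated clay, so the full stress increment lies on the virgin compression line:
S_c = C_c·H/(1+e₀)·log₁₀(σ'_f/σ'_0) = 0.38×5.7/(1+1.07)×log₁₀(92.015/53.987)
    = 1.0464 × 0.23157 = 0.2423 m

S_c ≈ 0.242 m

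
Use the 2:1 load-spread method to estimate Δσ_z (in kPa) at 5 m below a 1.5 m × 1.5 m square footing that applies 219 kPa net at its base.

By the 2:1 method the load spreads at 1 horizontal : 2 vertical, so at depth z the loaded area has grown by z in each plan dimension:
Δσ = qBL/((B+z)(L+z)) = 219×1.5×1.5/((1.5+5)(1.5+5)) = 11.663 kPa

Δσ_z ≈ 11.7 kPa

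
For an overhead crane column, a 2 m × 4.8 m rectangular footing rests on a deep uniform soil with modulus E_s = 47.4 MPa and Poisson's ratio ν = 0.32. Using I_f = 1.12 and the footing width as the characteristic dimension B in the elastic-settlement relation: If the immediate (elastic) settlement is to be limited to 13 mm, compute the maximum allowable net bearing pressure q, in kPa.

q ≈ 306 kPa

E_s = 47.4 MPa = 47400 kPa.
S_e = q·B·(1−ν²)/E_s · I_f  ⇒  q = S_e·E_s / (B·(1−ν²)·I_f).
q = 0.013 × 47400 / (2 × 0.8976 × 1.12) = 306.5 kPa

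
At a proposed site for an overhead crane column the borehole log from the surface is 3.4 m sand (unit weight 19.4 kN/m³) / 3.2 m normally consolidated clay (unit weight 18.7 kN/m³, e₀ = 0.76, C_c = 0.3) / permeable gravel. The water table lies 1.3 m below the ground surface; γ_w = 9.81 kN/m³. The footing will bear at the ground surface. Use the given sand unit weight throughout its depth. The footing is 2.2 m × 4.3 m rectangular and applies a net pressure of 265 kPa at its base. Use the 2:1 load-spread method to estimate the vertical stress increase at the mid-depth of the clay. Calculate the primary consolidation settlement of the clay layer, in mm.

S_c ≈ 115 mm

Mid-depth of clay below the ground surface: z = 3.4 + 3.2/2 = 5 m.
Total vertical stress at mid-clay: σ_v = 19.4×3.4 + 18.7×1.6 = 95.88 kPa.
Pore pressure: u = 9.81×(5 − 1.3) = 36.297 kPa.
Initial effective stress: σ'_0 = σ_v − u = 95.88 − 36.297 = 59.583 kPa.
Stress increase at mid-clay by the 2:1 spreading method:
Δσ = qBL/((B+z)(L+z)) = 265×2.2×4.3/((2.2+5)(4.3+5)) = 37.439 kPa
Final effective stress: σ'_f = σ'_0 + Δσ = 59.583 + 37.439 = 97.022 kPa.
Normally consolidated clay, so the full stress increment lies on the virgin compression line:
S_c = C_c·H/(1+e₀)·log₁₀(σ'_f/σ'_0) = 0.3×3.2/(1+0.76)×log₁₀(97.022/59.583)
    = 0.54545 × 0.21175 = 0.1155 m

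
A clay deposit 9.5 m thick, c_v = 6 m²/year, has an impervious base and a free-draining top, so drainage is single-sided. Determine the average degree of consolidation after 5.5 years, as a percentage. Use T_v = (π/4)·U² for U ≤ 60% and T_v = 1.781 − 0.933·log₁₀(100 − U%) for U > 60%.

Drainage path length: H_d = H = 9.5 m (single drainage).
T_v = c_v·t/H_d² = 6×5.5/9.5² = 0.36565.
T_v = 0.36565 corresponds to the U > 60% branch:
U = 1 − 10^((1.781 − T_v)/0.933)/100 = 0.6712

U ≈ 67.1 %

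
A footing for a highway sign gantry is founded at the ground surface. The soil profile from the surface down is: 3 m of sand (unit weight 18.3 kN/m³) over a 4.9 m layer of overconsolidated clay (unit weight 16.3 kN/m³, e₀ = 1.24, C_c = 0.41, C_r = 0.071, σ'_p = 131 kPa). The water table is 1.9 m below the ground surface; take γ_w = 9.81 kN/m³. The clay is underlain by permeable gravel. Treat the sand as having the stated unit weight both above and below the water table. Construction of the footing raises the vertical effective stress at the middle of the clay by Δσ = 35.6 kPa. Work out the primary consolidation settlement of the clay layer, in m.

Mid-depth of clay below the ground surface: z = 3 + 4.9/2 = 5.45 m.
Total vertical stress at mid-clay: σ_v = 18.3×3 + 16.3×2.45 = 94.835 kPa.
Pore pressure: u = 9.81×(5.45 − 1.9) = 34.825 kPa.
Initial effective stress: σ'_0 = σ_v − u = 94.835 − 34.825 = 60.01 kPa.
Final effective stress: σ'_f = 60.01 + 35.6 = 95.61 kPa.
σ'_f = 95.61 ≤ σ'_p = 131 kPa, so the clay remains overconsolidated and only the recompression index applies:
S_c = C_r·H/(1+e₀)·log₁₀(σ'_f/σ'_0) = 0.071×4.9/2.24×log₁₀(95.61/60.01)
    = 0.15531 × 0.20228 = 0.03142 m

S_c ≈ 0.0314 m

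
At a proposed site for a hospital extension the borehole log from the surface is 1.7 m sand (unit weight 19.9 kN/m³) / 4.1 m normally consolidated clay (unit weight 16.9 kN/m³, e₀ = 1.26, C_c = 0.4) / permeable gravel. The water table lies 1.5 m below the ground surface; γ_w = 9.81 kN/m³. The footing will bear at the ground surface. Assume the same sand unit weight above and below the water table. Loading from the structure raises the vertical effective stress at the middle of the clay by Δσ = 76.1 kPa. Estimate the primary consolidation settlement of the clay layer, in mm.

S_c ≈ 306 mm

Mid-depth of clay below the ground surface: z = 1.7 + 4.1/2 = 3.75 m.
Total vertical stress at mid-clay: σ_v = 19.9×1.7 + 16.9×2.05 = 68.475 kPa.
Pore pressure: u = 9.81×(3.75 − 1.5) = 22.073 kPa.
Initial effective stress: σ'_0 = σ_v − u = 68.475 − 22.073 = 46.402 kPa.
Final effective stress: σ'_f = σ'_0 + Δσ = 46.402 + 76.1 = 122.5 kPa.
Normally consolidated clay, so the full stress increment lies on the virgin compression line:
S_c = C_c·H/(1+e₀)·log₁₀(σ'_f/σ'_0) = 0.4×4.1/(1+1.26)×log₁₀(122.5/46.402)
    = 0.72566 × 0.4216 = 0.3059 m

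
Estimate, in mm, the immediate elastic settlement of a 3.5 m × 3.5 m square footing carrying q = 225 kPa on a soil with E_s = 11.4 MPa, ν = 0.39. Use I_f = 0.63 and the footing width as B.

Immediate (elastic) settlement: S_e = q·B·(1−ν²)/E_s · I_f.
E_s = 11.4 MPa = 11400 kPa.
S_e = 225 × 3.5 × (1 − 0.39²) / 11400 × 0.63
    = 225 × 3.5 × 0.8479 / 11400 × 0.63
    = 0.0369 m = 36.9 mm

S_e ≈ 36.9 mm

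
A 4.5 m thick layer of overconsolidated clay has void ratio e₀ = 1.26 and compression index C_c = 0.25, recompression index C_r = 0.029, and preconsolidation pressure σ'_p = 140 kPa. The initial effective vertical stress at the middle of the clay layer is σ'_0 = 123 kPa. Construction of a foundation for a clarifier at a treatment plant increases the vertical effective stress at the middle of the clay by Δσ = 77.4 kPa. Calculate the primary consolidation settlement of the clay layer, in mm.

S_c ≈ 80.8 mm

Final effective stress: σ'_f = 123 + 77.4 = 200.4 kPa.
σ'_f = 200.4 > σ'_p = 140 kPa, so the stress path crosses the preconsolidation pressure — recompression up to σ'_p, then virgin compression beyond:
S_c = H/(1+e₀)·[C_r·log₁₀(σ'_p/σ'_0) + C_c·log₁₀(σ'_f/σ'_p)]
    = 4.5/2.26 × [0.029×log₁₀(140/123) + 0.25×log₁₀(200.4/140)]
    = 1.9912 × [0.0016305 + 0.038942] = 0.08079 m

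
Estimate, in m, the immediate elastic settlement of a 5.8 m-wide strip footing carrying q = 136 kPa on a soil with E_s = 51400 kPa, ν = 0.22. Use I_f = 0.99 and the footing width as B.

S_e ≈ 0.0145 m

Immediate (elastic) settlement: S_e = q·B·(1−ν²)/E_s · I_f.
S_e = 136 × 5.8 × (1 − 0.22²) / 51400 × 0.99
    = 136 × 5.8 × 0.9516 / 51400 × 0.99
    = 0.01446 m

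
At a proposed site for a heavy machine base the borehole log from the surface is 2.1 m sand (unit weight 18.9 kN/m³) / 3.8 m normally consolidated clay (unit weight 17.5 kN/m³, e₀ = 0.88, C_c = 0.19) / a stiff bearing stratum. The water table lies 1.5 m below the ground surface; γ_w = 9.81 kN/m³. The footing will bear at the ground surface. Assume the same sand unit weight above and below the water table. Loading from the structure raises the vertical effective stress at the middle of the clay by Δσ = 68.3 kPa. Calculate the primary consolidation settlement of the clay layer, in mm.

S_c ≈ 147 mm

Mid-depth of clay below the ground surface: z = 2.1 + 3.8/2 = 4 m.
Total vertical stress at mid-clay: σ_v = 18.9×2.1 + 17.5×1.9 = 72.94 kPa.
Pore pressure: u = 9.81×(4 − 1.5) = 24.525 kPa.
Initial effective stress: σ'_0 = σ_v − u = 72.94 − 24.525 = 48.415 kPa.
Final effective stress: σ'_f = σ'_0 + Δσ = 48.415 + 68.3 = 116.72 kPa.
Normally consolidated clay, so the full stress increment lies on the virgin compression line:
S_c = C_c·H/(1+e₀)·log₁₀(σ'_f/σ'_0) = 0.19×3.8/(1+0.88)×log₁₀(116.72/48.415)
    = 0.38404 × 0.38217 = 0.1468 m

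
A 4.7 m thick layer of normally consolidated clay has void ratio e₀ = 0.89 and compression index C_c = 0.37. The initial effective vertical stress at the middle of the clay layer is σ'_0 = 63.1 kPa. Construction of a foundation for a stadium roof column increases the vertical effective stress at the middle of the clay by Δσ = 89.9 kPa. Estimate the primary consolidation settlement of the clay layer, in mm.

Final effective stress: σ'_f = σ'_0 + Δσ = 63.1 + 89.9 = 153 kPa.
Normally consolidated clay, so the full stress increment lies on the virgin compression line:
S_c = C_c·H/(1+e₀)·log₁₀(σ'_f/σ'_0) = 0.37×4.7/(1+0.89)×log₁₀(153/63.1)
    = 0.92011 × 0.38466 = 0.3539 m

S_c ≈ 354 mm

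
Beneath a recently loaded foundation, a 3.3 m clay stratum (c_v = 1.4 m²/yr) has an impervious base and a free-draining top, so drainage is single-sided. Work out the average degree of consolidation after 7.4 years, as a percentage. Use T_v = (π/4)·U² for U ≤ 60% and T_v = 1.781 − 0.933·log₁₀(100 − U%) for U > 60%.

Drainage path length: H_d = H = 3.3 m (single drainage).
T_v = c_v·t/H_d² = 1.4×7.4/3.3² = 0.95133.
T_v = 0.95133 corresponds to the U > 60% branch:
U = 1 − 10^((1.781 − T_v)/0.933)/100 = 0.9225

U ≈ 92.3 %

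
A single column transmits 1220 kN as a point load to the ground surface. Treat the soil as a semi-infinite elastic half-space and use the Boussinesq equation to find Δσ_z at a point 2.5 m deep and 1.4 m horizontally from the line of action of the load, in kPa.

Boussinesq vertical stress below a point load on an elastic half-space:
Δσ_z = 3P/(2πz²) · [1 + (r/z)²]^(−5/2)
r/z = 1.4/2.5 = 0.56; [1+(r/z)²]^(−5/2) = 0.50564.
Δσ_z = 3×1220/(2π×2.5²) × 0.50564 = 93.201 × 0.50564 = 47.13 kPa

Δσ_z ≈ 47.1 kPa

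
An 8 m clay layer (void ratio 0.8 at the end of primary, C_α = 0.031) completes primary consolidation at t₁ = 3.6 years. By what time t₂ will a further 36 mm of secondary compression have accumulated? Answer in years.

S_s = C_α·H/(1+e_p)·log₁₀(t₂/t₁) ⇒ log₁₀(t₂/t₁) = S_s·(1+e_p)/(C_α·H).
log₁₀(t₂/t₁) = 0.036 × (1+0.8) / (0.031×8) = 0.2613
t₂ = t₁ × 10^0.2613 = 3.6 × 1.825 = 6.57 years

t₂ ≈ 6.57 years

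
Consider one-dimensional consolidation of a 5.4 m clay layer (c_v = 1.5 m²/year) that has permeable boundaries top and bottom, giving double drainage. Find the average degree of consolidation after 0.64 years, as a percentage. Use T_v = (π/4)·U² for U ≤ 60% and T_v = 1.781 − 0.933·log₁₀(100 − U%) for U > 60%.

Drainage path length: H_d = H/2 = 2.7 m (double drainage).
T_v = c_v·t/H_d² = 1.5×0.64/2.7² = 0.13169.
T_v = 0.13169 corresponds to the U ≤ 60% branch:
U = √(4T_v/π) = 0.4095

U ≈ 40.9 %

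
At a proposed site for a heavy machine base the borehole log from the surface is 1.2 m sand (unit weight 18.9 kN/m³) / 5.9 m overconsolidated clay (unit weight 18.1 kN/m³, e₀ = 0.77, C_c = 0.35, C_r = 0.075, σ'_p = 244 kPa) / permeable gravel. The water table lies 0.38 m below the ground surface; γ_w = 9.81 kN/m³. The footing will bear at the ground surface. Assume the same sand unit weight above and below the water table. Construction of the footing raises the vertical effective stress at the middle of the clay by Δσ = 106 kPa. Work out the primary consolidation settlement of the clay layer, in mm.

Mid-depth of clay below the ground surface: z = 1.2 + 5.9/2 = 4.15 m.
Total vertical stress at mid-clay: σ_v = 18.9×1.2 + 18.1×2.95 = 76.075 kPa.
Pore pressure: u = 9.81×(4.15 − 0.38) = 36.984 kPa.
Initial effective stress: σ'_0 = σ_v − u = 76.075 − 36.984 = 39.091 kPa.
Final effective stress: σ'_f = 39.091 + 106 = 145.09 kPa.
σ'_f = 145.09 ≤ σ'_p = 244 kPa, so the clay remains overconsolidated and only the recompression index applies:
S_c = C_r·H/(1+e₀)·log₁₀(σ'_f/σ'_0) = 0.075×5.9/1.77×log₁₀(145.09/39.091)
    = 0.25 × 0.56956 = 0.1424 m

S_c ≈ 142 mm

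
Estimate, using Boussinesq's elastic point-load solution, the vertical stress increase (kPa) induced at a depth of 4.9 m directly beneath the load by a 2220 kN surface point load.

Δσ_z ≈ 44.1 kPa

Boussinesq vertical stress below a point load on an elastic half-space:
Δσ_z = 3P/(2πz²) · [1 + (r/z)²]^(−5/2)
r/z = 0/4.9 = 0; [1+(r/z)²]^(−5/2) = 1.
Δσ_z = 3×2220/(2π×4.9²) × 1 = 44.147 × 1 = 44.15 kPa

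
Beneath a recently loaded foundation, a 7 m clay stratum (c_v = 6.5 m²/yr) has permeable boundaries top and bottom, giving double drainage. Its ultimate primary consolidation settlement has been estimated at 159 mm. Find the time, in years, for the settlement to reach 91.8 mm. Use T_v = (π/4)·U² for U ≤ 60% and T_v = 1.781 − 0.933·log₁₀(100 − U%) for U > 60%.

t ≈ 0.493 years

Drainage path length: H_d = H/2 = 3.5 m (double drainage).
U = S(t)/S_ult = 91.8/159 = 0.5774.
U ≤ 60%: T_v = (π/4)·U² = (π/4)×0.57736² = 0.26181.
t = T_v·H_d²/c_v = 0.26181×3.5²/6.5 = 0.4934 years.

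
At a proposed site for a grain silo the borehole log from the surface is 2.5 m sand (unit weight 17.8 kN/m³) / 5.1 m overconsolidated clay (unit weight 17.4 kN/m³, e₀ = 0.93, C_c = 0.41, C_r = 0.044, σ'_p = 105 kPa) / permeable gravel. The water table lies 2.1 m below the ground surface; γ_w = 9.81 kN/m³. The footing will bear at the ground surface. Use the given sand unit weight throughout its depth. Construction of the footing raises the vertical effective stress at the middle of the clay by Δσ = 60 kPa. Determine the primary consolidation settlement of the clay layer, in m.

Mid-depth of clay below the ground surface: z = 2.5 + 5.1/2 = 5.05 m.
Total vertical stress at mid-clay: σ_v = 17.8×2.5 + 17.4×2.55 = 88.87 kPa.
Pore pressure: u = 9.81×(5.05 − 2.1) = 28.94 kPa.
Initial effective stress: σ'_0 = σ_v − u = 88.87 − 28.94 = 59.93 kPa.
Final effective stress: σ'_f = 59.93 + 60 = 119.93 kPa.
σ'_f = 119.93 > σ'_p = 105 kPa, so the stress path crosses the preconsolidation pressure — recompression up to σ'_p, then virgin compression beyond:
S_c = H/(1+e₀)·[C_r·log₁₀(σ'_p/σ'_0) + C_c·log₁₀(σ'_f/σ'_p)]
    = 5.1/1.93 × [0.044×log₁₀(105/59.93) + 0.41×log₁₀(119.93/105)]
    = 2.6425 × [0.010716 + 0.023673] = 0.09087 m

S_c ≈ 0.0909 m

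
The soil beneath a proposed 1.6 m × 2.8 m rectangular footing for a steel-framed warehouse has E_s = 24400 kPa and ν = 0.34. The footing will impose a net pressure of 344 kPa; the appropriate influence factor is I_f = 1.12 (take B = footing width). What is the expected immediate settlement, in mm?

Immediate (elastic) settlement: S_e = q·B·(1−ν²)/E_s · I_f.
S_e = 344 × 1.6 × (1 − 0.34²) / 24400 × 1.12
    = 344 × 1.6 × 0.8844 / 24400 × 1.12
    = 0.02234 m = 22.34 mm

S_e ≈ 22.3 mm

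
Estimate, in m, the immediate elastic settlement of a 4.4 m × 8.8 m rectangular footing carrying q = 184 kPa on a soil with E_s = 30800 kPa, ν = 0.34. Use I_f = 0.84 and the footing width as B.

Immediate (elastic) settlement: S_e = q·B·(1−ν²)/E_s · I_f.
S_e = 184 × 4.4 × (1 − 0.34²) / 30800 × 0.84
    = 184 × 4.4 × 0.8844 / 30800 × 0.84
    = 0.01953 m

S_e ≈ 0.0195 m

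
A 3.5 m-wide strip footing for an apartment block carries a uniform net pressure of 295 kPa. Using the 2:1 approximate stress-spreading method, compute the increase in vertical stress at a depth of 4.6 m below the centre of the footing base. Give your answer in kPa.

By the 2:1 method the load spreads at 1 horizontal : 2 vertical, so at depth z the loaded area has grown by z in each plan dimension:
Δσ = qB/(B+z) = 295×3.5/(3.5+4.6) = 127.47 kPa

Δσ_z ≈ 127 kPa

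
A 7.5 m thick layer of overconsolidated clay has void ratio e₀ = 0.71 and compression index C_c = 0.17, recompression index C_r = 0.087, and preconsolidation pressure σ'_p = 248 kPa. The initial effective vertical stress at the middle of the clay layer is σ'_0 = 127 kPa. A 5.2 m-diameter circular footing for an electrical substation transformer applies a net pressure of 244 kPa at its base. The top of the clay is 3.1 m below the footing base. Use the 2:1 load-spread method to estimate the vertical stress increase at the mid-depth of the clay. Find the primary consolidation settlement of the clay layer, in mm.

S_c ≈ 50.7 mm

Mid-depth of clay below the footing base: z = 3.1 + 7.5/2 = 6.85 m.
Stress increase at mid-clay by the 2:1 spreading method:
Δσ ≈ qD²/(D+z)² = 244×5.2²/(5.2+6.85)² = 45.438 kPa
Final effective stress: σ'_f = 127 + 45.438 = 172.44 kPa.
σ'_f = 172.44 ≤ σ'_p = 248 kPa, so the clay remains overconsolidated and only the recompression index applies:
S_c = C_r·H/(1+e₀)·log₁₀(σ'_f/σ'_0) = 0.087×7.5/1.71×log₁₀(172.44/127)
    = 0.38158 × 0.13283 = 0.05069 m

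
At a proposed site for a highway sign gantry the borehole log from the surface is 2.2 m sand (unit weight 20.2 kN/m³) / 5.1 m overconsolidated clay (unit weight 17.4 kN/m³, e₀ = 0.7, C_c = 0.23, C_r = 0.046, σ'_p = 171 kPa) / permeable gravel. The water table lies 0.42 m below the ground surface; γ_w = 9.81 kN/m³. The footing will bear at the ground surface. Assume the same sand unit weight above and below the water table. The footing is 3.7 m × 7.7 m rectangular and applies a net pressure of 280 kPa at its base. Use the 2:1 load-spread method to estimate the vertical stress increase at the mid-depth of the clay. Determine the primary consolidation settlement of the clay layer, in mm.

S_c ≈ 58.1 mm

Mid-depth of clay below the ground surface: z = 2.2 + 5.1/2 = 4.75 m.
Total vertical stress at mid-clay: σ_v = 20.2×2.2 + 17.4×2.55 = 88.81 kPa.
Pore pressure: u = 9.81×(4.75 − 0.42) = 42.477 kPa.
Initial effective stress: σ'_0 = σ_v − u = 88.81 − 42.477 = 46.333 kPa.
Stress increase at mid-clay by the 2:1 spreading method:
Δσ = qBL/((B+z)(L+z)) = 280×3.7×7.7/((3.7+4.75)(7.7+4.75)) = 75.827 kPa
Final effective stress: σ'_f = 46.333 + 75.827 = 122.16 kPa.
σ'_f = 122.16 ≤ σ'_p = 171 kPa, so the clay remains overconsolidated and only the recompression index applies:
S_c = C_r·H/(1+e₀)·log₁₀(σ'_f/σ'_0) = 0.046×5.1/1.7×log₁₀(122.16/46.333)
    = 0.138 × 0.42104 = 0.0581 m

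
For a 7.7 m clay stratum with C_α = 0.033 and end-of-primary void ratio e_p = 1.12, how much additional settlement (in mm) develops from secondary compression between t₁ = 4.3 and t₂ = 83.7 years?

Secondary compression: S_s = C_α·H/(1+e_p)·log₁₀(t₂/t₁)
S_s = 0.033×7.7/(1+1.12)×log₁₀(83.7/4.3)
    = 0.1199 × 1.289 = 0.1545 m

S_s ≈ 155 mm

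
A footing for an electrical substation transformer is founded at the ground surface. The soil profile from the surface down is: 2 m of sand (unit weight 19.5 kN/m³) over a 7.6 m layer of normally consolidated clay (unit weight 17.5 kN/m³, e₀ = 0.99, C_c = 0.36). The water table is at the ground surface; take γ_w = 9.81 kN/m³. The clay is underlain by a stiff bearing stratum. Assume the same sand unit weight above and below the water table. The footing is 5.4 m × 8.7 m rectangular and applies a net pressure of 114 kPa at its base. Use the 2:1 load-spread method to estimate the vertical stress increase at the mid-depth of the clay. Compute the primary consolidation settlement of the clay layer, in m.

Mid-depth of clay below the ground surface: z = 2 + 7.6/2 = 5.8 m.
Total vertical stress at mid-clay: σ_v = 19.5×2 + 17.5×3.8 = 105.5 kPa.
Pore pressure: u = 9.81×(5.8 − 0) = 56.898 kPa.
Initial effective stress: σ'_0 = σ_v − u = 105.5 − 56.898 = 48.602 kPa.
Stress increase at mid-clay by the 2:1 spreading method:
Δσ = qBL/((B+z)(L+z)) = 114×5.4×8.7/((5.4+5.8)(8.7+5.8)) = 32.979 kPa
Final effective stress: σ'_f = σ'_0 + Δσ = 48.602 + 32.979 = 81.581 kPa.
Normally consolidated clay, so the full stress increment lies on the virgin compression line:
S_c = C_c·H/(1+e₀)·log₁₀(σ'_f/σ'_0) = 0.36×7.6/(1+0.99)×log₁₀(81.581/48.602)
    = 1.3749 × 0.22493 = 0.3093 m

S_c ≈ 0.309 m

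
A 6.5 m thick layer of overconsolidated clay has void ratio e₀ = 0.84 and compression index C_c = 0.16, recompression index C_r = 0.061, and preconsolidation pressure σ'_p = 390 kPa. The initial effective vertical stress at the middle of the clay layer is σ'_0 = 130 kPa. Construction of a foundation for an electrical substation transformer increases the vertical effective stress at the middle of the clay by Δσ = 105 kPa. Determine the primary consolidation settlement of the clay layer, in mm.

Final effective stress: σ'_f = 130 + 105 = 235 kPa.
σ'_f = 235 ≤ σ'_p = 390 kPa, so the clay remains overconsolidated and only the recompression index applies:
S_c = C_r·H/(1+e₀)·log₁₀(σ'_f/σ'_0) = 0.061×6.5/1.84×log₁₀(235/130)
    = 0.21549 × 0.25712 = 0.05541 m

S_c ≈ 55.4 mm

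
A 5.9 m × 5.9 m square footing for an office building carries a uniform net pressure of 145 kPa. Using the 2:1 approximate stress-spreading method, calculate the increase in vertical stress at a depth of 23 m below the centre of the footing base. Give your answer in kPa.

Δσ_z ≈ 6.04 kPa

By the 2:1 method the load spreads at 1 horizontal : 2 vertical, so at depth z the loaded area has grown by z in each plan dimension:
Δσ = qBL/((B+z)(L+z)) = 145×5.9×5.9/((5.9+23)(5.9+23)) = 6.0433 kPa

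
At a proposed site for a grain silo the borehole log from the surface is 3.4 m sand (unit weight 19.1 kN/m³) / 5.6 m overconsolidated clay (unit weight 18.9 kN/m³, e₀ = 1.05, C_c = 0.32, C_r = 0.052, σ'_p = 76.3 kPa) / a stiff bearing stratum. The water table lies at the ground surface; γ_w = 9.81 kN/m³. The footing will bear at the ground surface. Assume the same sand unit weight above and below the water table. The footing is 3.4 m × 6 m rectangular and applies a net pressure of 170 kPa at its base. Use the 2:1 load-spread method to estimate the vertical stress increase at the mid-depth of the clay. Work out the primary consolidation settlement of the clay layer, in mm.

S_c ≈ 66.2 mm

Mid-depth of clay below the ground surface: z = 3.4 + 5.6/2 = 6.2 m.
Total vertical stress at mid-clay: σ_v = 19.1×3.4 + 18.9×2.8 = 117.86 kPa.
Pore pressure: u = 9.81×(6.2 − 0) = 60.822 kPa.
Initial effective stress: σ'_0 = σ_v − u = 117.86 − 60.822 = 57.038 kPa.
Stress increase at mid-clay by the 2:1 spreading method:
Δσ = qBL/((B+z)(L+z)) = 170×3.4×6/((3.4+6.2)(6+6.2)) = 29.611 kPa
Final effective stress: σ'_f = 57.038 + 29.611 = 86.649 kPa.
σ'_f = 86.649 > σ'_p = 76.3 kPa, so the stress path crosses the preconsolidation pressure — recompression up to σ'_p, then virgin compression beyond:
S_c = H/(1+e₀)·[C_r·log₁₀(σ'_p/σ'_0) + C_c·log₁₀(σ'_f/σ'_p)]
    = 5.6/2.05 × [0.052×log₁₀(76.3/57.038) + 0.32×log₁₀(86.649/76.3)]
    = 2.7317 × [0.0065707 + 0.017676] = 0.06623 m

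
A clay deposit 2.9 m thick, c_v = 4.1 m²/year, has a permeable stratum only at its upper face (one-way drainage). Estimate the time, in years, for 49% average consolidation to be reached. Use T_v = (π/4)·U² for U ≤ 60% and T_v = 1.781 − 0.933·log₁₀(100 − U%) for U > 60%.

Drainage path length: H_d = H = 2.9 m (single drainage).
U ≤ 60%: T_v = (π/4)·U² = (π/4)×0.49² = 0.18857.
t = T_v·H_d²/c_v = 0.18857×2.9²/4.1 = 0.3868 years.

t ≈ 0.387 years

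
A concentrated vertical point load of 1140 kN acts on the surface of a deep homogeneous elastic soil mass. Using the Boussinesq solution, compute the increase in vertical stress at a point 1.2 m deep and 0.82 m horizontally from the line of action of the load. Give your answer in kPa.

Boussinesq vertical stress below a point load on an elastic half-space:
Δσ_z = 3P/(2πz²) · [1 + (r/z)²]^(−5/2)
r/z = 0.82/1.2 = 0.68333; [1+(r/z)²]^(−5/2) = 0.38368.
Δσ_z = 3×1140/(2π×1.2²) × 0.38368 = 377.99 × 0.38368 = 145 kPa

Δσ_z ≈ 145 kPa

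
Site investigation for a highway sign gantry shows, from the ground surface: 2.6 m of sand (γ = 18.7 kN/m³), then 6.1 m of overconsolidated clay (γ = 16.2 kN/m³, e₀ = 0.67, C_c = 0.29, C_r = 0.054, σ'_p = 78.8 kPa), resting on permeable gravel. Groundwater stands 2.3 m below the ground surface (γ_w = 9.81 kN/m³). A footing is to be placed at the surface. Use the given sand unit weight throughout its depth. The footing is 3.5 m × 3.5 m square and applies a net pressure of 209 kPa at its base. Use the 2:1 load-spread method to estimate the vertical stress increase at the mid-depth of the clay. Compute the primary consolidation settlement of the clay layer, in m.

Mid-depth of clay below the ground surface: z = 2.6 + 6.1/2 = 5.65 m.
Total vertical stress at mid-clay: σ_v = 18.7×2.6 + 16.2×3.05 = 98.03 kPa.
Pore pressure: u = 9.81×(5.65 − 2.3) = 32.864 kPa.
Initial effective stress: σ'_0 = σ_v − u = 98.03 − 32.864 = 65.166 kPa.
Stress increase at mid-clay by the 2:1 spreading method:
Δσ = qBL/((B+z)(L+z)) = 209×3.5×3.5/((3.5+5.65)(3.5+5.65)) = 30.58 kPa
Final effective stress: σ'_f = 65.166 + 30.58 = 95.746 kPa.
σ'_f = 95.746 > σ'_p = 78.8 kPa, so the stress path crosses the preconsolidation pressure — recompression up to σ'_p, then virgin compression beyond:
S_c = H/(1+e₀)·[C_r·log₁₀(σ'_p/σ'_0) + C_c·log₁₀(σ'_f/σ'_p)]
    = 6.1/1.67 × [0.054×log₁₀(78.8/65.166) + 0.29×log₁₀(95.746/78.8)]
    = 3.6527 × [0.0044553 + 0.024532] = 0.1059 m

S_c ≈ 0.106 m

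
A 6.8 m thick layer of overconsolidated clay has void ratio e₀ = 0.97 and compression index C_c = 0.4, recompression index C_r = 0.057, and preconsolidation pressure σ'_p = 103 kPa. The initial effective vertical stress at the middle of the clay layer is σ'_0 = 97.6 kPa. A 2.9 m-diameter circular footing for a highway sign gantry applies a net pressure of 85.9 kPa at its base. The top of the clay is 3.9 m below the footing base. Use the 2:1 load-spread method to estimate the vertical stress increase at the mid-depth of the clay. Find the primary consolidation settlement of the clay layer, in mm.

S_c ≈ 13.5 mm

Mid-depth of clay below the footing base: z = 3.9 + 6.8/2 = 7.3 m.
Stress increase at mid-clay by the 2:1 spreading method:
Δσ ≈ qD²/(D+z)² = 85.9×2.9²/(2.9+7.3)² = 6.9437 kPa
Final effective stress: σ'_f = 97.6 + 6.9437 = 104.54 kPa.
σ'_f = 104.54 > σ'_p = 103 kPa, so the stress path crosses the preconsolidation pressure — recompression up to σ'_p, then virgin compression beyond:
S_c = H/(1+e₀)·[C_r·log₁₀(σ'_p/σ'_0) + C_c·log₁₀(σ'_f/σ'_p)]
    = 6.8/1.97 × [0.057×log₁₀(103/97.6) + 0.4×log₁₀(104.54/103)]
    = 3.4518 × [0.0013331 + 0.0025781] = 0.0135 m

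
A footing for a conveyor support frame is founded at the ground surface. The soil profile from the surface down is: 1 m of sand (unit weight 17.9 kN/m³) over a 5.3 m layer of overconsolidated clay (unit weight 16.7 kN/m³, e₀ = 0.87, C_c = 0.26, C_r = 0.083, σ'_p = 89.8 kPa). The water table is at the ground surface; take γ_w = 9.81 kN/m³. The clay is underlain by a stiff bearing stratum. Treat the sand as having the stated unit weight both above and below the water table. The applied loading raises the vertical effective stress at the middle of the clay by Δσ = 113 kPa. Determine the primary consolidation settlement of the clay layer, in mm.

Mid-depth of clay below the ground surface: z = 1 + 5.3/2 = 3.65 m.
Total vertical stress at mid-clay: σ_v = 17.9×1 + 16.7×2.65 = 62.155 kPa.
Pore pressure: u = 9.81×(3.65 − 0) = 35.806 kPa.
Initial effective stress: σ'_0 = σ_v − u = 62.155 − 35.806 = 26.349 kPa.
Final effective stress: σ'_f = 26.349 + 113 = 139.35 kPa.
σ'_f = 139.35 > σ'_p = 89.8 kPa, so the stress path crosses the preconsolidation pressure — recompression up to σ'_p, then virgin compression beyond:
S_c = H/(1+e₀)·[C_r·log₁₀(σ'_p/σ'_0) + C_c·log₁₀(σ'_f/σ'_p)]
    = 5.3/1.87 × [0.083×log₁₀(89.8/26.349) + 0.26×log₁₀(139.35/89.8)]
    = 2.8342 × [0.044199 + 0.049616] = 0.2659 m

S_c ≈ 266 mm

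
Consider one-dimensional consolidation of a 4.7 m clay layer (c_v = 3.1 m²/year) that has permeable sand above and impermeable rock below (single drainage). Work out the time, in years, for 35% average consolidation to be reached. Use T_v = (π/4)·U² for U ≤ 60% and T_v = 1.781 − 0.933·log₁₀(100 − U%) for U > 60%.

t ≈ 0.686 years

Drainage path length: H_d = H = 4.7 m (single drainage).
U ≤ 60%: T_v = (π/4)·U² = (π/4)×0.35² = 0.096211.
t = T_v·H_d²/c_v = 0.096211×4.7²/3.1 = 0.6856 years.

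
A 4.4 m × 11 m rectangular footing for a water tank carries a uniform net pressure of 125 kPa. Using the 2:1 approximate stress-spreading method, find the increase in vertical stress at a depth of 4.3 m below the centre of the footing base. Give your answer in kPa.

By the 2:1 method the load spreads at 1 horizontal : 2 vertical, so at depth z the loaded area has grown by z in each plan dimension:
Δσ = qBL/((B+z)(L+z)) = 125×4.4×11/((4.4+4.3)(11+4.3)) = 45.451 kPa

Δσ_z ≈ 45.5 kPa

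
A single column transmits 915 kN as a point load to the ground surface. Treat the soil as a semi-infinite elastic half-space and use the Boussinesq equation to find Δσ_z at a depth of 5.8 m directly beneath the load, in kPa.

Boussinesq vertical stress below a point load on an elastic half-space:
Δσ_z = 3P/(2πz²) · [1 + (r/z)²]^(−5/2)
r/z = 0/5.8 = 0; [1+(r/z)²]^(−5/2) = 1.
Δσ_z = 3×915/(2π×5.8²) × 1 = 12.987 × 1 = 12.99 kPa

Δσ_z ≈ 13 kPa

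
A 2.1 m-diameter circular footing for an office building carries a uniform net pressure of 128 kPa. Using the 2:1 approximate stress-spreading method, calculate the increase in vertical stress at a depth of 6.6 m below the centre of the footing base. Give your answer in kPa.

Δσ_z ≈ 7.46 kPa

By the 2:1 method the load spreads at 1 horizontal : 2 vertical, so at depth z the loaded area has grown by z in each plan dimension:
Δσ ≈ qD²/(D+z)² = 128×2.1²/(2.1+6.6)² = 7.4578 kPa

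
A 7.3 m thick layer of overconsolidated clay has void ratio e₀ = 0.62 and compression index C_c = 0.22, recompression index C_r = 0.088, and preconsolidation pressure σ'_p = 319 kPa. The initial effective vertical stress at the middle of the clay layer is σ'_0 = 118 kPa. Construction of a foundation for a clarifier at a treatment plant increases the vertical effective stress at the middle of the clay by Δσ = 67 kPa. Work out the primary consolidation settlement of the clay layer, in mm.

S_c ≈ 77.4 mm

Final effective stress: σ'_f = 118 + 67 = 185 kPa.
σ'_f = 185 ≤ σ'_p = 319 kPa, so the clay remains overconsolidated and only the recompression index applies:
S_c = C_r·H/(1+e₀)·log₁₀(σ'_f/σ'_0) = 0.088×7.3/1.62×log₁₀(185/118)
    = 0.39655 × 0.19529 = 0.07744 m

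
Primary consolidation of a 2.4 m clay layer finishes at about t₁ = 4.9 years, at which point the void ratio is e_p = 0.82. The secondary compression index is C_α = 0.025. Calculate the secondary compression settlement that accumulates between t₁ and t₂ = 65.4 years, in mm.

S_s ≈ 37.1 mm

Secondary compression: S_s = C_α·H/(1+e_p)·log₁₀(t₂/t₁)
S_s = 0.025×2.4/(1+0.82)×log₁₀(65.4/4.9)
    = 0.03297 × 1.125 = 0.0371 m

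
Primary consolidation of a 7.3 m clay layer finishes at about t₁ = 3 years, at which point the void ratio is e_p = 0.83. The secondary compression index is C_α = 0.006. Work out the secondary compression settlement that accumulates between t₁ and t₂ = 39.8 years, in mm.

Secondary compression: S_s = C_α·H/(1+e_p)·log₁₀(t₂/t₁)
S_s = 0.006×7.3/(1+0.83)×log₁₀(39.8/3)
    = 0.02393 × 1.123 = 0.02687 m

S_s ≈ 26.9 mm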